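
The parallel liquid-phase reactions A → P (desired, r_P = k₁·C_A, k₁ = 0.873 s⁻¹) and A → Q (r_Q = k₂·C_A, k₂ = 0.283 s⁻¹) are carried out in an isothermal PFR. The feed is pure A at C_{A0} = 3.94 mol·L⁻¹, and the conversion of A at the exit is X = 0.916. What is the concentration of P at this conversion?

2.73 mol·L⁻¹

C_A = C_{A0}(1−X) = 0.3310 mol·L⁻¹.
Both paths are first order in A, so the instantaneous fraction to P is constant: dC_P/d(−C_A) = k₁/(k₁+k₂) = 0.7552.
C_P = 0.7552·(C_{A0}−C_A) = 0.7552×3.609 = 2.73 mol·L⁻¹.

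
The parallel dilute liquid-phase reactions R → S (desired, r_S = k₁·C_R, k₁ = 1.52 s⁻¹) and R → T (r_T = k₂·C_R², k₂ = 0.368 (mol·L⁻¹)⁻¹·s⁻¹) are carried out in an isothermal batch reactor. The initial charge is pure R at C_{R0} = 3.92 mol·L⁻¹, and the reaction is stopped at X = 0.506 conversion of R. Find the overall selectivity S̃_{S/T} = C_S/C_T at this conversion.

1.43

C_R = C_{R0}(1−X) = 1.936 mol·L⁻¹.
Along a PFR/batch, dC_S/dC_R = −r_S/(r_S+r_T) = −k₁/(k₁+k₂·C_R).
Integrating from C_{R0} to C_R: C_S = (1.52/0.368)·ln[(1.52+0.368·3.92)/(1.52+0.368·1.94)] = 4.130·ln(2.963/2.233) = 1.168 mol·L⁻¹.
C_T = (C_{R0}−C_R)−C_S = 0.8151 mol·L⁻¹; S̃_{S/T} = 1.168/0.8151 = 1.43.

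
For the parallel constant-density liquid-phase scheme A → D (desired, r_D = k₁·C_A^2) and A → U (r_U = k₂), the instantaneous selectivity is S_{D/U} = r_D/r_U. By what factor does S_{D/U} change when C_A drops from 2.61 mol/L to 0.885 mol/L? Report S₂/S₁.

S_{D/U} = (k₁/k₂)·C_A^2, so S₂/S₁ = (C_{A,2}/C_{A,1})^2.
= (0.885/2.61)^2 = (0.3391)^2 = 0.115.

0.115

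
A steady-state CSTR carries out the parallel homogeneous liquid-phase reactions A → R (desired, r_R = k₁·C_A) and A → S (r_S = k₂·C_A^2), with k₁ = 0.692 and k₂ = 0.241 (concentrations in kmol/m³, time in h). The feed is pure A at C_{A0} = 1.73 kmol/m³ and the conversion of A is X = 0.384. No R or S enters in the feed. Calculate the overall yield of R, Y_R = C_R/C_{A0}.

0.280

Exit C_A = C_{A0}(1−X) = 1.73×0.616 = 1.066 kmol/m³.
A CSTR operates uniformly at the exit composition, giving r_R = 0.7375 and r_S = 0.2737 (each k·C_A^n at C_A = 1.066).
Fraction of consumed A going to R: r_R/(r_R+r_S) = 0.7293.
C_R = 0.7293·C_{A0}·X = 0.7293×1.73×0.384 = 0.485 kmol/m³; Y_R = C_R/C_{A0} = 0.280.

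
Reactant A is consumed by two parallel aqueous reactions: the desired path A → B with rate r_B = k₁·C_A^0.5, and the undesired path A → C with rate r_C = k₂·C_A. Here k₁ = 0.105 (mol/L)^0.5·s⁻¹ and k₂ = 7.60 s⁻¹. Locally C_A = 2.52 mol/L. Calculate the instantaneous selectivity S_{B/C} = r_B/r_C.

0.00870

S_{B/C} = r_B/r_C = (k₁·C_A^0.5)/(k₂·C_A) = (k₁/k₂)·C_A^-0.5.
= (0.105×2.520^0.5) / (7.60×2.520) = 0.1667/19.15 = 0.00870.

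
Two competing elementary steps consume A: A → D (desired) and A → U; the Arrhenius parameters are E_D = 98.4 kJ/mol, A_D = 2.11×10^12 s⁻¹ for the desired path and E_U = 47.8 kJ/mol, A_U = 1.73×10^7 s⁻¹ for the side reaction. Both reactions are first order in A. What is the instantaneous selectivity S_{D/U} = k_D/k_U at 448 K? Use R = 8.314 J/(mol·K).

0.154

k_D/k_U = (A_D/A_U)·exp[−(E_D−E_U)/(RT)] = (A_D/A_U)·exp[(E_U−E_D)/(RT)].
(E_U−E_D)/(RT) = (47.8−98.4)×10³/(8.314×448) = -50600/3725 = -13.59.
k_D/k_U = (2.11×10^12/1.73×10^7)·exp(-13.59) = 1.220×10^5 × 1.259×10^-6 = 0.154.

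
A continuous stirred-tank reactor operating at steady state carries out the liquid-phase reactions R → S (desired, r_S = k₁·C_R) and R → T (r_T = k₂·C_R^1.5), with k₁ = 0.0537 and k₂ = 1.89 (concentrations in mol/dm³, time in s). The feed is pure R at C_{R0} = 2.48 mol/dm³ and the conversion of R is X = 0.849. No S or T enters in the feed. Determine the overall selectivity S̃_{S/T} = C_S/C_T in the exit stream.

Exit C_R = C_{R0}(1−X) = 2.48×0.151 = 0.3745 mol/dm³.
A CSTR operates uniformly at the exit composition, giving r_S = 0.02011 and r_T = 0.4331 (each k·C_R^n at C_R = 0.3745).
Overall selectivity = C_S/C_T = r_Sτ/(r_Tτ) = r_S/r_T = 0.0464.

0.0464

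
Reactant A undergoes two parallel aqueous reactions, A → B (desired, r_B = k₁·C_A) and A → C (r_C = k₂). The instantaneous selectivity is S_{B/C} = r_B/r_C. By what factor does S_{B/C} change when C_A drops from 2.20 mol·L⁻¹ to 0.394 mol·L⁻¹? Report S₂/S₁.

0.179

S_{B/C} = (k₁/k₂)·C_A, so S₂/S₁ = (C_{A,2}/C_{A,1}).
= 0.394/2.20 = 0.179.
Selectivity toward B falls as C_A falls — high-concentration operation is favoured.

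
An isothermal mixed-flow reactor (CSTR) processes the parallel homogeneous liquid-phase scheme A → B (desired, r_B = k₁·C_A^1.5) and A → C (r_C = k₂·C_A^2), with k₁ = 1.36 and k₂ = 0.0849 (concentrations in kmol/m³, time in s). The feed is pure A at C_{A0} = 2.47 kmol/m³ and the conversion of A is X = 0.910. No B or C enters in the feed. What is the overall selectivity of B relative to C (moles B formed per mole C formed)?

34.0

Exit C_A = C_{A0}(1−X) = 2.47×0.0900 = 0.2223 kmol/m³.
Rates in a CSTR are evaluated at the outlet concentration: r_B = 1.36×0.2223^1.5 = 0.1425, r_C = 0.0849×0.2223^2 = 0.004196.
Overall selectivity = C_B/C_C = r_Bτ/(r_Cτ) = r_B/r_C = 34.0.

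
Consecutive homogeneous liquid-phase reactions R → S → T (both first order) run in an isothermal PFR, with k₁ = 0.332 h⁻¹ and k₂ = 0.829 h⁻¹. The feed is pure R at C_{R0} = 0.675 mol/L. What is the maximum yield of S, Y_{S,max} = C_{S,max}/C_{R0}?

Evaluating C_S at τ_opt = ln(k₂/k₁)/(k₂−k₁) gives C_{S,max}/C_{R0} = (k₁/k₂)^[k₂/(k₂−k₁)].
= (0.332/0.829)^(0.829/(0.829−0.332)) = (0.4005)^(1.668) = 0.2173.

0.217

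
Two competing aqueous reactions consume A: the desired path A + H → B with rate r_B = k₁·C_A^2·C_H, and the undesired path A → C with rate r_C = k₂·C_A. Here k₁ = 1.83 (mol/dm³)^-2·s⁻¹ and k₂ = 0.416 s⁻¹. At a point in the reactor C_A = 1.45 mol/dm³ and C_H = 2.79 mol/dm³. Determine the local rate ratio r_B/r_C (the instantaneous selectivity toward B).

17.8

S_{B/C} = r_B/r_C = (k₁·C_A^2·C_H)/(k₂·C_A) = (k₁/k₂)·C_A·C_H.
= (1.83×1.450^2×2.790) / (0.416×1.450) = 10.73/0.6032 = 17.8.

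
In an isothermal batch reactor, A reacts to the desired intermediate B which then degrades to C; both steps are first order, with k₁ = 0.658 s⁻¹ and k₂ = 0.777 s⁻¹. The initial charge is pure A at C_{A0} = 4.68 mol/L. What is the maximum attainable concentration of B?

For a first-order series the maximum intermediate yield is C_{B,max}/C_{A0} = (k₁/k₂)^[k₂/(k₂−k₁)].
= (0.658/0.777)^(0.777/(0.777−0.658)) = (0.8468)^(6.529) = 0.3378.
C_{B,max} = 0.3378×4.68 = 1.58 mol/L.

1.58 mol/L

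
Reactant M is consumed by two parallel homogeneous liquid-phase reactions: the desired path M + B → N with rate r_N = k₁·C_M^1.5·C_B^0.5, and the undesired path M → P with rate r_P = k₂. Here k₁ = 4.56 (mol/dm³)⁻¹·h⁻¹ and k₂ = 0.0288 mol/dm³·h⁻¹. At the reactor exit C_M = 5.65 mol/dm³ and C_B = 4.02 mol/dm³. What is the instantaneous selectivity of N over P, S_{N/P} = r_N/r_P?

S_{N/P} = r_N/r_P = (k₁·C_M^1.5·C_B^0.5)/(k₂) = (k₁/k₂)·C_M^1.5·C_B^0.5.
= (4.56×5.650^1.5×4.020^0.5) / (0.0288) = 122.8/0.02880 = 4263.
Since the desired path is higher order in M, keeping C_M high (PFR or concentrated feed) favours N.

4263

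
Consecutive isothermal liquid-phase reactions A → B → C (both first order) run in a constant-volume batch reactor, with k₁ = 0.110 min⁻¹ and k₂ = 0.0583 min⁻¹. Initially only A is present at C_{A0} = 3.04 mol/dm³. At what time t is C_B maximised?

Setting dC_B/dt = 0 gives t_opt = ln(k₂/k₁)/(k₂−k₁).
= ln(0.0583/0.110)/(0.0583−0.110) = ln(0.5300)/-0.05170 = -0.6349/-0.05170 = 12.3 min.

12.3 min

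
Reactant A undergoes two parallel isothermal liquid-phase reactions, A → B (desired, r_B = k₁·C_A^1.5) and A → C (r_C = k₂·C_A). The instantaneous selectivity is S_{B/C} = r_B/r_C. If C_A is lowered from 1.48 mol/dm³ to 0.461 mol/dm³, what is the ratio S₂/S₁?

0.558

S_{B/C} = (k₁/k₂)·C_A^0.5, so S₂/S₁ = (C_{A,2}/C_{A,1})^0.5.
= (0.461/1.48)^0.5 = (0.3115)^0.5 = 0.558.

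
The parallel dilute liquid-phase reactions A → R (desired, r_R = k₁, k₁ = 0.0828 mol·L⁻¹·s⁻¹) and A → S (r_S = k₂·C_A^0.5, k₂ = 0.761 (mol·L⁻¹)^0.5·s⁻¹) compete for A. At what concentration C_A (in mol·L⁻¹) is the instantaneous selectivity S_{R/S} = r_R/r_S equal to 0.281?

S_{R/S} = (k₁/k₂)·C_A^-0.5 ⇒ C_A = (S·k₂/k₁)^(-2).
= (0.281×0.761/0.0828)^(-2) = (2.583)^(-2) = 0.150 mol·L⁻¹.

0.150 mol·L⁻¹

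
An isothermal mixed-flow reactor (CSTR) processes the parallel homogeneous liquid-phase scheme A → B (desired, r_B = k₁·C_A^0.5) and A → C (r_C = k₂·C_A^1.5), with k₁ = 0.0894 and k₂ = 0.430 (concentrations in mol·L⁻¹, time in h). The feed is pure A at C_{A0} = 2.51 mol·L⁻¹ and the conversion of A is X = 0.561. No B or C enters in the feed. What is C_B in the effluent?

0.224 mol·L⁻¹

Exit C_A = C_{A0}(1−X) = 2.51×0.439 = 1.102 mol·L⁻¹.
A CSTR operates uniformly at the exit composition, giving r_B = 0.09384 and r_C = 0.4974 (each k·C_A^n at C_A = 1.102).
Fraction of consumed A going to B: r_B/(r_B+r_C) = 0.1587.
C_B = 0.1587·C_{A0}·X = 0.1587×2.51×0.561 = 0.224 mol·L⁻¹.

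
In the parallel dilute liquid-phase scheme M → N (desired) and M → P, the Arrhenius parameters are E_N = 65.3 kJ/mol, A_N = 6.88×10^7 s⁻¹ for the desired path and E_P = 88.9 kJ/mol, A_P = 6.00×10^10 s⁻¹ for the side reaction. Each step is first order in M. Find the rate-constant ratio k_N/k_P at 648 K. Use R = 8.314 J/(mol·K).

0.0916

k_N/k_P = (A_N/A_P)·exp[−(E_N−E_P)/(RT)] = (A_N/A_P)·exp[(E_P−E_N)/(RT)].
(E_P−E_N)/(RT) = (88.9−65.3)×10³/(8.314×648) = 23600/5387 = 4.381.
k_N/k_P = (6.88×10^7/6.00×10^10)·exp(4.381) = 0.001147 × 79.88 = 0.0916.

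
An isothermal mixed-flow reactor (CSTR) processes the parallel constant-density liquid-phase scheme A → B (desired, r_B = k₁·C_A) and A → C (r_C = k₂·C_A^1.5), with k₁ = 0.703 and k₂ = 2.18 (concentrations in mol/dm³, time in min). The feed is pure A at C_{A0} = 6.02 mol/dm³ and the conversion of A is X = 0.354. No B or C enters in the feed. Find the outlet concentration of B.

Exit C_A = C_{A0}(1−X) = 6.02×0.646 = 3.889 mol/dm³.
A CSTR operates uniformly at the exit composition, giving r_B = 2.734 and r_C = 16.72 (each k·C_A^n at C_A = 3.889).
Fraction of consumed A going to B: r_B/(r_B+r_C) = 0.1405.
C_B = 0.1405·C_{A0}·X = 0.1405×6.02×0.354 = 0.300 mol/dm³.

0.300 mol/dm³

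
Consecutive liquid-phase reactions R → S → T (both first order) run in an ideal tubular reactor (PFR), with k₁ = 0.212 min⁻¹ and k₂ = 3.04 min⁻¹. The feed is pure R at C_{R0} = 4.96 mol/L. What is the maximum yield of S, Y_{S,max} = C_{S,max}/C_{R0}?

At the optimum, C_{S,max}/C_{R0} = (k₁/k₂)^[k₂/(k₂−k₁)].
= (0.212/3.04)^(3.04/(3.04−0.212)) = (0.06974)^(1.075) = 0.05712.

0.0571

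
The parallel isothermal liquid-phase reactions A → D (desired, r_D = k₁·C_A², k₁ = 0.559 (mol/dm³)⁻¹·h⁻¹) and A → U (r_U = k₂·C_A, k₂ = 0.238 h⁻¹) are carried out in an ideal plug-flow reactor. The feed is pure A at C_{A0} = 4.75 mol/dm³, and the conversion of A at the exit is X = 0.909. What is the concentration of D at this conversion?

3.55 mol/dm³

C_A = C_{A0}(1−X) = 0.4322 mol/dm³.
Along a PFR/batch, dC_U/dC_A = −r_U/(r_D+r_U) = −k₂/(k₂+k₁·C_A).
Integrating from C_{A0} to C_A: C_U = (0.238/0.559)·ln[(0.238+0.559·4.75)/(0.238+0.559·0.432)] = 0.4258·ln(2.893/0.4796) = 0.7651 mol/dm³.
Then C_D = (C_{A0}−C_A) − C_U = 4.318 − 0.7651 = 3.553 mol/dm³.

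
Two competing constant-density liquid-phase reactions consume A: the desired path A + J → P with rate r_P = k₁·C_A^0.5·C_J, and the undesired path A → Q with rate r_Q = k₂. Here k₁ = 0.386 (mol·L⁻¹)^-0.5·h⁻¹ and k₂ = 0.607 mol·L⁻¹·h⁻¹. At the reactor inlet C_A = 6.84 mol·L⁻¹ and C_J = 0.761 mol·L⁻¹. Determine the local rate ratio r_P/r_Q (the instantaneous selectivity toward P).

S_{P/Q} = r_P/r_Q = (k₁·C_A^0.5·C_J)/(k₂) = (k₁/k₂)·C_A^0.5·C_J.
= (0.386×6.840^0.5×0.7610) / (0.607) = 0.7682/0.6070 = 1.27.

1.27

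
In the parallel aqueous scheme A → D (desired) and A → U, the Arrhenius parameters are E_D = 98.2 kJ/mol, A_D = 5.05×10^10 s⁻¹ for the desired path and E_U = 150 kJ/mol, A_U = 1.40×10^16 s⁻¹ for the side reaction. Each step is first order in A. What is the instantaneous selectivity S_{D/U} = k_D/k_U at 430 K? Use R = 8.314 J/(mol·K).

k_D/k_U = (A_D/A_U)·exp[−(E_D−E_U)/(RT)] = (A_D/A_U)·exp[(E_U−E_D)/(RT)].
(E_U−E_D)/(RT) = (150−98.2)×10³/(8.314×430) = 51800/3575 = 14.49.
k_D/k_U = (5.05×10^10/1.40×10^16)·exp(14.49) = 3.607×10^-6 × 1.962×10^6 = 7.08.
Since E_D < E_U, lowering the temperature improves selectivity toward D.

7.08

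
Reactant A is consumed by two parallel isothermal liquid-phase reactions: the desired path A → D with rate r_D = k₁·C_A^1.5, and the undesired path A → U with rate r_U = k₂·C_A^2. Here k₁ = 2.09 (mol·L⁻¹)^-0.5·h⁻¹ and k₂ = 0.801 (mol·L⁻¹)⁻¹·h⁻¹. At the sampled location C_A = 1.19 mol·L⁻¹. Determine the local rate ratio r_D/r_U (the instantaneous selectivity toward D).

S_{D/U} = r_D/r_U = (k₁·C_A^1.5)/(k₂·C_A^2) = (k₁/k₂)·C_A^-0.5.
= (2.09×1.190^1.5) / (0.801×1.190^2) = 2.713/1.134 = 2.39.

2.39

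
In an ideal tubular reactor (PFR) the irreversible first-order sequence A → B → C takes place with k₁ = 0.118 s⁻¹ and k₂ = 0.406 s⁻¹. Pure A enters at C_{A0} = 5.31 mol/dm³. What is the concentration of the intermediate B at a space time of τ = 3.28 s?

The intermediate concentration in a first-order A→B→C sequence is C_B = k₁C_{A0}(e^(−k₁τ) − e^(−k₂τ))/(k₂−k₁).
e^(−k₁τ) = e^(−0.118×3.28) = e^(−0.3870) = 0.6791; e^(−k₂τ) = e^(−1.332) = 0.2640.
C_B = 0.118×5.31/(0.406−0.118) × (0.6791−0.2640) = 2.176×0.4150 = 0.9030 mol/dm³.

0.903 mol/dm³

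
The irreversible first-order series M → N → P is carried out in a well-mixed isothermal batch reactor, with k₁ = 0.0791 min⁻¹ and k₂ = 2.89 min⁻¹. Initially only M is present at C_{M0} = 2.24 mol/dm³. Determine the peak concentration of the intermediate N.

0.0554 mol/dm³

For a first-order series the maximum intermediate yield is C_{N,max}/C_{M0} = (k₁/k₂)^[k₂/(k₂−k₁)].
= (0.0791/2.89)^(2.89/(2.89−0.0791)) = (0.02737)^(1.028) = 0.02473.
C_{N,max} = 0.02473×2.24 = 0.0554 mol/dm³.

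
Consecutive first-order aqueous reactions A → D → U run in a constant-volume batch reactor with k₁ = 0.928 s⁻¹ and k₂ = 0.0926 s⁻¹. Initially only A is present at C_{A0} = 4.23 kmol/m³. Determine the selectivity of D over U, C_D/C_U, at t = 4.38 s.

2.76

Solving the coupled first-order balances gives C_D(t) = [k₁/(k₂−k₁)]·C_{A0}·(e^(−k₁t) − e^(−k₂t)).
e^(−k₁t) = e^(−0.928×4.38) = e^(−4.065) = 0.01717; e^(−k₂t) = e^(−0.4056) = 0.6666.
C_D = 0.928×4.23/(0.0926−0.928) × (0.01717−0.6666) = (-4.699)×(-0.6494) = 3.052 kmol/m³.
C_A = C_{A0}e^(−k₁t) = 0.07263 kmol/m³, so C_U = C_{A0}−C_A−C_D = 1.106 kmol/m³; C_D/C_U = 2.76.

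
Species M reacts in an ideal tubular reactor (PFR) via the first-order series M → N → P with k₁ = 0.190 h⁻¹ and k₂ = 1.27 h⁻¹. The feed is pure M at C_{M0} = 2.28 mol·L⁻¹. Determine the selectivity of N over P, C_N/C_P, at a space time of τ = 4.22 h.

For first-order series with pure M initially, C_N(τ) = k₁C_{M0}/(k₂−k₁)·(e^(−k₁τ) − e^(−k₂τ)).
e^(−k₁τ) = e^(−0.190×4.22) = e^(−0.8018) = 0.4485; e^(−k₂τ) = e^(−5.359) = 0.004704.
C_N = 0.190×2.28/(1.27−0.190) × (0.4485−0.004704) = 0.4011×0.4438 = 0.1780 mol·L⁻¹.
C_M = C_{M0}e^(−k₁τ) = 1.023 mol·L⁻¹, so C_P = C_{M0}−C_M−C_N = 1.079 mol·L⁻¹; C_N/C_P = 0.165.

0.165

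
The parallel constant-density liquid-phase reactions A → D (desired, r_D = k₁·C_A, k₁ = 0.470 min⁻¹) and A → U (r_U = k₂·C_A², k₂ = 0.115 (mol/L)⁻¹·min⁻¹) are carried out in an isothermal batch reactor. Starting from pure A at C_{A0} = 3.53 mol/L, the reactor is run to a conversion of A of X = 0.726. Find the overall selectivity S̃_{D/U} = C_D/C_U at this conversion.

1.89

C_A = C_{A0}(1−X) = 0.9672 mol/L.
Along a PFR/batch, dC_D/dC_A = −r_D/(r_D+r_U) = −k₁/(k₁+k₂·C_A).
Integrating from C_{A0} to C_A: C_D = (0.470/0.115)·ln[(0.470+0.115·3.53)/(0.470+0.115·0.967)] = 4.087·ln(0.8760/0.5812) = 1.676 mol/L.
C_U = (C_{A0}−C_A)−C_D = 0.8865 mol/L; S̃_{D/U} = 1.676/0.8865 = 1.89.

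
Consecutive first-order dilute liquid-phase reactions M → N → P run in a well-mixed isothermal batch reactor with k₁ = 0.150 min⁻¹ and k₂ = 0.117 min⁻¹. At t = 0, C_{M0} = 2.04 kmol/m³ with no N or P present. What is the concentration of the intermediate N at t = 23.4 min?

The intermediate concentration in a first-order A→B→C sequence is C_N = k₁C_{M0}(e^(−k₁t) − e^(−k₂t))/(k₂−k₁).
e^(−k₁t) = e^(−0.150×23.4) = e^(−3.510) = 0.02990; e^(−k₂t) = e^(−2.738) = 0.06471.
C_N = 0.150×2.04/(0.117−0.150) × (0.02990−0.06471) = (-9.273)×(-0.03482) = 0.3228 kmol/m³.

0.323 kmol/m³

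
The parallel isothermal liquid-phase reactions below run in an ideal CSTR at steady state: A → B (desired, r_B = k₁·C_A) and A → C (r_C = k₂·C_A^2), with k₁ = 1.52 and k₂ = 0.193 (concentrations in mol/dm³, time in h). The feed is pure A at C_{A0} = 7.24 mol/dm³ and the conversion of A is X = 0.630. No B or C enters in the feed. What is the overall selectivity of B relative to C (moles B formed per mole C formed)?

Exit C_A = C_{A0}(1−X) = 7.24×0.370 = 2.679 mol/dm³.
In a CSTR the entire volume is at exit conditions, so r_B = 1.52×2.679 = 4.072 and r_C = 0.193×2.679^2 = 1.385.
Overall selectivity = C_B/C_C = r_Bτ/(r_Cτ) = r_B/r_C = 2.94.

2.94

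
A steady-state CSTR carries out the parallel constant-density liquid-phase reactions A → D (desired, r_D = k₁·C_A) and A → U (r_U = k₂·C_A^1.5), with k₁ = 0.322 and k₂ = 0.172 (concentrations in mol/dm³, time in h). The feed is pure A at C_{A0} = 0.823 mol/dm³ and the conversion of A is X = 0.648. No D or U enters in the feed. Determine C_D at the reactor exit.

0.414 mol/dm³

Exit C_A = C_{A0}(1−X) = 0.823×0.352 = 0.2897 mol/dm³.
Rates in a CSTR are evaluated at the outlet concentration: r_D = 0.322×0.2897 = 0.09328, r_U = 0.172×0.2897^1.5 = 0.02682.
Fraction of consumed A going to D: r_D/(r_D+r_U) = 0.7767.
C_D = 0.7767·C_{A0}·X = 0.7767×0.823×0.648 = 0.414 mol/dm³.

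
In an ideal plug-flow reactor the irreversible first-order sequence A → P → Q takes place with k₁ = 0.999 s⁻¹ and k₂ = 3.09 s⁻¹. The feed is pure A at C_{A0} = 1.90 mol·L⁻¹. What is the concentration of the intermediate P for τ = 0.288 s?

For first-order series with pure A initially, C_P(τ) = k₁C_{A0}/(k₂−k₁)·(e^(−k₁τ) − e^(−k₂τ)).
e^(−k₁τ) = e^(−0.999×0.288) = e^(−0.2877) = 0.7500; e^(−k₂τ) = e^(−0.8899) = 0.4107.
C_P = 0.999×1.90/(3.09−0.999) × (0.7500−0.4107) = 0.9077×0.3393 = 0.3080 mol·L⁻¹.

0.308 mol·L⁻¹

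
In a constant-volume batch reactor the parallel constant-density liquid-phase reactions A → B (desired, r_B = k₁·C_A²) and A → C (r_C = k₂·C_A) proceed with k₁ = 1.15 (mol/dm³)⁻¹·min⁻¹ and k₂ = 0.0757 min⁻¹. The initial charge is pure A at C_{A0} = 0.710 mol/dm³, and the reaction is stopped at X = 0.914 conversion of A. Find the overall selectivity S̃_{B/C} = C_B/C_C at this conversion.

C_A = C_{A0}(1−X) = 0.06106 mol/dm³.
Along a PFR/batch, dC_C/dC_A = −r_C/(r_B+r_C) = −k₂/(k₂+k₁·C_A).
Integrating from C_{A0} to C_A: C_C = (0.0757/1.15)·ln[(0.0757+1.15·0.710)/(0.0757+1.15·0.0611)] = 0.06583·ln(0.8922/0.1459) = 0.1192 mol/dm³.
Then C_B = (C_{A0}−C_A) − C_C = 0.6489 − 0.1192 = 0.5298 mol/dm³.
S̃_{B/C} = C_B/C_C = 0.5298/0.1192 = 4.44.

4.44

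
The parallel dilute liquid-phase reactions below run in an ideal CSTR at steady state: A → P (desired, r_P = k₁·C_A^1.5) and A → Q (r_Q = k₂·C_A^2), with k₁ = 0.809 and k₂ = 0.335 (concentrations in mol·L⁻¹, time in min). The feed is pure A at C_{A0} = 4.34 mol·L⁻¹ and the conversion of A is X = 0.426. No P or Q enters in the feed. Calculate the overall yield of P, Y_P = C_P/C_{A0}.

Exit C_A = C_{A0}(1−X) = 4.34×0.574 = 2.491 mol·L⁻¹.
In a CSTR the entire volume is at exit conditions, so r_P = 0.809×2.491^1.5 = 3.181 and r_Q = 0.335×2.491^2 = 2.079.
Fraction of consumed A going to P: r_P/(r_P+r_Q) = 0.6047.
C_P = 0.6047·C_{A0}·X = 0.6047×4.34×0.426 = 1.12 mol·L⁻¹; Y_P = C_P/C_{A0} = 0.258.

0.258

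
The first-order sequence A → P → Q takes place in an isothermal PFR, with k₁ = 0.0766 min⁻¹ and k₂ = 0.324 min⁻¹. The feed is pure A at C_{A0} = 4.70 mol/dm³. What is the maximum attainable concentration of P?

At the optimum, C_{P,max}/C_{A0} = (k₁/k₂)^[k₂/(k₂−k₁)].
= (0.0766/0.324)^(0.324/(0.324−0.0766)) = (0.2364)^(1.310) = 0.1513.
C_{P,max} = 0.1513×4.70 = 0.711 mol/dm³.

0.711 mol/dm³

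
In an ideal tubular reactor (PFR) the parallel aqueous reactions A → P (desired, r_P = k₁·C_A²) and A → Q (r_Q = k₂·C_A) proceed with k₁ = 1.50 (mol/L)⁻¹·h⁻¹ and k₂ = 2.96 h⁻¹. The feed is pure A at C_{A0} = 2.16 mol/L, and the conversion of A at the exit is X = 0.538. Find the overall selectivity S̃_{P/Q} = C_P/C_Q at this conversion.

C_A = C_{A0}(1−X) = 0.9979 mol/L.
Along a PFR/batch, dC_Q/dC_A = −r_Q/(r_P+r_Q) = −k₂/(k₂+k₁·C_A).
Integrating from C_{A0} to C_A: C_Q = (2.96/1.50)·ln[(2.96+1.50·2.16)/(2.96+1.50·0.998)] = 1.973·ln(6.200/4.457) = 0.6514 mol/L.
Then C_P = (C_{A0}−C_A) − C_Q = 1.162 − 0.6514 = 0.5107 mol/L.
S̃_{P/Q} = C_P/C_Q = 0.5107/0.6514 = 0.784.

0.784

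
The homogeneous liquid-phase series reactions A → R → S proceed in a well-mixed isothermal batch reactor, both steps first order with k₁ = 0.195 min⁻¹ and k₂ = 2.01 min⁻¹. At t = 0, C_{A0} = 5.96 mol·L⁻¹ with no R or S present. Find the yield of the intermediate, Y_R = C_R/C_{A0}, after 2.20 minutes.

For first-order series with pure A initially, C_R(t) = k₁C_{A0}/(k₂−k₁)·(e^(−k₁t) − e^(−k₂t)).
e^(−k₁t) = e^(−0.195×2.20) = e^(−0.4290) = 0.6512; e^(−k₂t) = e^(−4.422) = 0.01201.
C_R = 0.195×5.96/(2.01−0.195) × (0.6512−0.01201) = 0.6403×0.6391 = 0.4093 mol·L⁻¹.
Y_R = C_R/C_{A0} = 0.4093/5.96 = 0.0687.

0.0687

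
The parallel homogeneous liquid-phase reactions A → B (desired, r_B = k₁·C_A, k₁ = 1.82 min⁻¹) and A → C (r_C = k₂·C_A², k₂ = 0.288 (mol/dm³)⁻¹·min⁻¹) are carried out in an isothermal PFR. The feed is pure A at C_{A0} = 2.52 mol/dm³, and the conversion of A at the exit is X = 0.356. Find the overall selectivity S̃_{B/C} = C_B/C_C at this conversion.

3.06

C_A = C_{A0}(1−X) = 1.623 mol/dm³.
Along a PFR/batch, dC_B/dC_A = −r_B/(r_B+r_C) = −k₁/(k₁+k₂·C_A).
Integrating from C_{A0} to C_A: C_B = (1.82/0.288)·ln[(1.82+0.288·2.52)/(1.82+0.288·1.62)] = 6.319·ln(2.546/2.287) = 0.6763 mol/dm³.
C_C = (C_{A0}−C_A)−C_B = 0.2208 mol/dm³; S̃_{B/C} = 0.6763/0.2208 = 3.06.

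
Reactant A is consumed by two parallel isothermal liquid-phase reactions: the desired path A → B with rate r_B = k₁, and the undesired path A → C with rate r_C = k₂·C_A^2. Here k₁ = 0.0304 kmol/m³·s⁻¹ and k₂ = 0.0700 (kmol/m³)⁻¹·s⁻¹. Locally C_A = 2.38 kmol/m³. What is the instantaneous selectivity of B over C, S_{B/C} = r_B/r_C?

0.0767

S_{B/C} = r_B/r_C = (k₁)/(k₂·C_A^2) = (k₁/k₂)·C_A^-2.
= (0.0304) / (0.0700×2.380^2) = 0.03040/0.3965 = 0.0767.
The undesired path is higher order in A, so low C_A (CSTR or dilute feed) favours B.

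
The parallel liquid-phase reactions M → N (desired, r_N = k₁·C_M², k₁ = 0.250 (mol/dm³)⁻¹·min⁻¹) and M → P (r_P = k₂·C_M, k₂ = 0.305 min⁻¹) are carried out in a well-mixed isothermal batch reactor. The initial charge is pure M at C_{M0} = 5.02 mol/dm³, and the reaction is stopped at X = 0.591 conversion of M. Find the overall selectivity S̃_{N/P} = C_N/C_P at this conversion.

C_M = C_{M0}(1−X) = 2.053 mol/dm³.
Along a PFR/batch, dC_P/dC_M = −r_P/(r_N+r_P) = −k₂/(k₂+k₁·C_M).
Integrating from C_{M0} to C_M: C_P = (0.305/0.250)·ln[(0.305+0.250·5.02)/(0.305+0.250·2.05)] = 1.220·ln(1.560/0.8183) = 0.7872 mol/dm³.
Then C_N = (C_{M0}−C_M) − C_P = 2.967 − 0.7872 = 2.180 mol/dm³.
S̃_{N/P} = C_N/C_P = 2.180/0.7872 = 2.77.

2.77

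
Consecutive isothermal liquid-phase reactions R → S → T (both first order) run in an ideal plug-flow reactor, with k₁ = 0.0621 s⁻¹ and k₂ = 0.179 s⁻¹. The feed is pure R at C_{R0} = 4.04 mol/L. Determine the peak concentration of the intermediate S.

At the optimum, C_{S,max}/C_{R0} = (k₁/k₂)^[k₂/(k₂−k₁)].
= (0.0621/0.179)^(0.179/(0.179−0.0621)) = (0.3469)^(1.531) = 0.1977.
C_{S,max} = 0.1977×4.04 = 0.799 mol/L.

0.799 mol/L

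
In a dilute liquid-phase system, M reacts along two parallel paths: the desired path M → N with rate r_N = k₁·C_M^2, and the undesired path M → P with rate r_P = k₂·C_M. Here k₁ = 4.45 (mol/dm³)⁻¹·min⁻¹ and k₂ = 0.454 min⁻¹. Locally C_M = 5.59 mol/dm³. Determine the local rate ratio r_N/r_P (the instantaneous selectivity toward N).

S_{N/P} = r_N/r_P = (k₁·C_M^2)/(k₂·C_M) = (k₁/k₂)·C_M.
= (4.45×5.590^2) / (0.454×5.590) = 139.1/2.538 = 54.8.
Since the desired path is higher order in M, keeping C_M high (PFR or concentrated feed) favours N.

54.8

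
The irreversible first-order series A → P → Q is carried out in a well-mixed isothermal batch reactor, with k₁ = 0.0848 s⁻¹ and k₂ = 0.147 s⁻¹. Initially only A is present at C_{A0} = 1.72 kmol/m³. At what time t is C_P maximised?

Setting dC_P/dt = 0 gives t_opt = ln(k₂/k₁)/(k₂−k₁).
= ln(0.147/0.0848)/(0.147−0.0848) = ln(1.733)/0.06220 = 0.5501/0.06220 = 8.84 s.

8.84 s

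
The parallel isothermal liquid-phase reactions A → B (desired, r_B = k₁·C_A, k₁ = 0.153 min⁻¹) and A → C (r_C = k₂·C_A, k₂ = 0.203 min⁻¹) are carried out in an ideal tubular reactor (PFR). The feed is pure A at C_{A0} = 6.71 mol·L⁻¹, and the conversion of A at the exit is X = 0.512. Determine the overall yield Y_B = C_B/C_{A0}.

C_A = C_{A0}(1−X) = 3.274 mol·L⁻¹.
Both paths are first order in A, so the instantaneous fraction to B is constant: dC_B/d(−C_A) = k₁/(k₁+k₂) = 0.4298.
C_B = 0.4298·(C_{A0}−C_A) = 0.4298×3.436 = 1.48 mol·L⁻¹.
Y_B = C_B/C_{A0} = 1.477/6.71 = 0.220.

0.220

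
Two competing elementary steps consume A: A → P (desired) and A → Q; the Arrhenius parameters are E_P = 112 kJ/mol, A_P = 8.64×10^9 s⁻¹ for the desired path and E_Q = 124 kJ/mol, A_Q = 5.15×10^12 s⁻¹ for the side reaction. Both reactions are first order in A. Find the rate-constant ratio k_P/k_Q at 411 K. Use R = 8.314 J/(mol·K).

Since both paths have the same order in A, the concentration cancels and S_{P/Q} = k_P/k_Q = (A_P/A_Q)·exp[(E_Q−E_P)/(RT)].
(E_Q−E_P)/(RT) = (124−112)×10³/(8.314×411) = 12000/3417 = 3.512.
k_P/k_Q = (8.64×10^9/5.15×10^12)·exp(3.512) = 0.001678 × 33.51 = 0.0562.
Since E_P < E_Q, lowering the temperature improves selectivity toward P.

0.0562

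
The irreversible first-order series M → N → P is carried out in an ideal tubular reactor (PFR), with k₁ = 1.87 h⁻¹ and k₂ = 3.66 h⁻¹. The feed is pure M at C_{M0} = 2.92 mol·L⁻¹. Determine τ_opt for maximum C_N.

For first-order series the maximum of C_N occurs at τ_opt = ln(k₂/k₁)/(k₂−k₁).
= ln(3.66/1.87)/(3.66−1.87) = ln(1.957)/1.790 = 0.6715/1.790 = 0.375 h.

0.375 h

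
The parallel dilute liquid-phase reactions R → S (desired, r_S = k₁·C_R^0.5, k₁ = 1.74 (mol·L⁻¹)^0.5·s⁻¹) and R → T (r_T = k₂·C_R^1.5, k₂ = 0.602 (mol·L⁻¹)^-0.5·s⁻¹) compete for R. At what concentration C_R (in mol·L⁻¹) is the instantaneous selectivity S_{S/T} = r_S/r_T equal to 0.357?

8.10 mol·L⁻¹

S_{S/T} = (k₁/k₂)·C_R⁻¹ ⇒ C_R = (S·k₂/k₁)^(-1).
= (0.357×0.602/1.74)^(-1) = (0.1235)^(-1) = 8.10 mol·L⁻¹.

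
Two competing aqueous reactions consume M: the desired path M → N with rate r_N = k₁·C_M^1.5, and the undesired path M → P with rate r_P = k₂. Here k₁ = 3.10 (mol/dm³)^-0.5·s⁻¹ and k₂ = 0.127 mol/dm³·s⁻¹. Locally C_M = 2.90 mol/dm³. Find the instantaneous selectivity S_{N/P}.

121

S_{N/P} = r_N/r_P = (k₁·C_M^1.5)/(k₂) = (k₁/k₂)·C_M^1.5.
= (3.10×2.900^1.5) / (0.127) = 15.31/0.1270 = 121.
Since the desired path is higher order in M, keeping C_M high (PFR or concentrated feed) favours N.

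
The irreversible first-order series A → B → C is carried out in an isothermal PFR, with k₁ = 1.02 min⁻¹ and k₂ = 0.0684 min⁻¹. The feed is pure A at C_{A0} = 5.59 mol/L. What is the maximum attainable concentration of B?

4.60 mol/L

Evaluating C_B at τ_opt = ln(k₂/k₁)/(k₂−k₁) gives C_{B,max}/C_{A0} = (k₁/k₂)^[k₂/(k₂−k₁)].
= (1.02/0.0684)^(0.0684/(0.0684−1.02)) = (14.91)^(-0.07188) = 0.8235.
C_{B,max} = 0.8235×5.59 = 4.60 mol/L.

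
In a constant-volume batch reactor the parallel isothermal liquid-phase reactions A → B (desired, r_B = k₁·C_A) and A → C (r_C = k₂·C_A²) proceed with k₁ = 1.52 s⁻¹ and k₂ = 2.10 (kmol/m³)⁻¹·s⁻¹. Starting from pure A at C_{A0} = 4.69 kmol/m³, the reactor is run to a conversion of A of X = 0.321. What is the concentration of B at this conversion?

C_A = C_{A0}(1−X) = 3.185 kmol/m³.
Along a PFR/batch, dC_B/dC_A = −r_B/(r_B+r_C) = −k₁/(k₁+k₂·C_A).
Integrating from C_{A0} to C_A: C_B = (1.52/2.10)·ln[(1.52+2.10·4.69)/(1.52+2.10·3.18)] = 0.7238·ln(11.37/8.207) = 0.2359 kmol/m³.

0.236 kmol/m³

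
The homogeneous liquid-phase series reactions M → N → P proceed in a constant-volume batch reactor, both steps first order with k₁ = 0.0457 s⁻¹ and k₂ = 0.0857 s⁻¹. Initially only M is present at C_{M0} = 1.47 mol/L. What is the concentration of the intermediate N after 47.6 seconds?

0.162 mol/L

The intermediate concentration in a first-order A→B→C sequence is C_N = k₁C_{M0}(e^(−k₁t) − e^(−k₂t))/(k₂−k₁).
e^(−k₁t) = e^(−0.0457×47.6) = e^(−2.175) = 0.1136; e^(−k₂t) = e^(−4.079) = 0.01692.
C_N = 0.0457×1.47/(0.0857−0.0457) × (0.1136−0.01692) = 1.679×0.09665 = 0.1623 mol/L.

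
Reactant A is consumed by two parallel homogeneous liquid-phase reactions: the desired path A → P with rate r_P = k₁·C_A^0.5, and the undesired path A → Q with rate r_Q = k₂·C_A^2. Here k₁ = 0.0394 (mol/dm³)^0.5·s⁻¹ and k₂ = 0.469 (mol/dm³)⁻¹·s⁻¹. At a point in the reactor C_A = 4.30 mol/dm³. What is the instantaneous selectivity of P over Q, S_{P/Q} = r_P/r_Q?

S_{P/Q} = r_P/r_Q = (k₁·C_A^0.5)/(k₂·C_A^2) = (k₁/k₂)·C_A^-1.5.
= (0.0394×4.300^0.5) / (0.469×4.300^2) = 0.08170/8.672 = 0.00942.

0.00942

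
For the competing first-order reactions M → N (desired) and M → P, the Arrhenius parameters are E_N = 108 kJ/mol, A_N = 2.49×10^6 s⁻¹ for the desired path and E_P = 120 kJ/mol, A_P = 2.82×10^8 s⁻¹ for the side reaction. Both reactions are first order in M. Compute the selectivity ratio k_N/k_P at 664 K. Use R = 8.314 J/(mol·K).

0.0776

Since both paths have the same order in M, the concentration cancels and S_{N/P} = k_N/k_P = (A_N/A_P)·exp[(E_P−E_N)/(RT)].
(E_P−E_N)/(RT) = (120−108)×10³/(8.314×664) = 12000/5520 = 2.174.
k_N/k_P = (2.49×10^6/2.82×10^8)·exp(2.174) = 0.008830 × 8.791 = 0.0776.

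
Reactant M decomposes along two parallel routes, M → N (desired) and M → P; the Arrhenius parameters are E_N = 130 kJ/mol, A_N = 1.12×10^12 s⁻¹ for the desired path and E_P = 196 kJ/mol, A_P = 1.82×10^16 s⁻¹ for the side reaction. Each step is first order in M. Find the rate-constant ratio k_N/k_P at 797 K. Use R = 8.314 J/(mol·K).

k_N/k_P = (A_N/A_P)·exp[−(E_N−E_P)/(RT)] = (A_N/A_P)·exp[(E_P−E_N)/(RT)].
(E_P−E_N)/(RT) = (196−130)×10³/(8.314×797) = 66000/6626 = 9.960.
k_N/k_P = (1.12×10^12/1.82×10^16)·exp(9.960) = 6.154×10^-5 × 21171 = 1.30.
Since E_N < E_P, lowering the temperature improves selectivity toward N.

1.30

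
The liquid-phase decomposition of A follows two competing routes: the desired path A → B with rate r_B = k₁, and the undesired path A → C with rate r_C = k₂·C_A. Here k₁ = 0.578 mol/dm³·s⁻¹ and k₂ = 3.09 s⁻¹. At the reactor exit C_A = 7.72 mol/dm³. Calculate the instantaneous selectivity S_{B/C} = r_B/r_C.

0.0242

S_{B/C} = r_B/r_C = (k₁)/(k₂·C_A) = (k₁/k₂)·C_A⁻¹.
= (0.578) / (3.09×7.720) = 0.5780/23.85 = 0.0242.
The undesired path is higher order in A, so low C_A (CSTR or dilute feed) favours B.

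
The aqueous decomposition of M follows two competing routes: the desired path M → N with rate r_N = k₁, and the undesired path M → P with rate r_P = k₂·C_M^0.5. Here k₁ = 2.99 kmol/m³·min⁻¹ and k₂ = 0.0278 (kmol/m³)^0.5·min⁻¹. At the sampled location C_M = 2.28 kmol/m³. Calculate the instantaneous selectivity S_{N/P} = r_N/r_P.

S_{N/P} = r_N/r_P = (k₁)/(k₂·C_M^0.5) = (k₁/k₂)·C_M^-0.5.
= (2.99) / (0.0278×2.280^0.5) = 2.990/0.04198 = 71.2.
The undesired path is higher order in M, so low C_M (CSTR or dilute feed) favours N.

71.2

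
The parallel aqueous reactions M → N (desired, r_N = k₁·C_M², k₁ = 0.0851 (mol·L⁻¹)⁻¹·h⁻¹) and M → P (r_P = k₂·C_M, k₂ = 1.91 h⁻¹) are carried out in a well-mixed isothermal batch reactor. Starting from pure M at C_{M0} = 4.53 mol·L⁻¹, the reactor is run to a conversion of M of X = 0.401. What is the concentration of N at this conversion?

0.252 mol·L⁻¹

C_M = C_{M0}(1−X) = 2.713 mol·L⁻¹.
Along a PFR/batch, dC_P/dC_M = −r_P/(r_N+r_P) = −k₂/(k₂+k₁·C_M).
Integrating from C_{M0} to C_M: C_P = (1.91/0.0851)·ln[(1.91+0.0851·4.53)/(1.91+0.0851·2.71)] = 22.44·ln(2.296/2.141) = 1.565 mol·L⁻¹.
Then C_N = (C_{M0}−C_M) − C_P = 1.817 − 1.565 = 0.2518 mol·L⁻¹.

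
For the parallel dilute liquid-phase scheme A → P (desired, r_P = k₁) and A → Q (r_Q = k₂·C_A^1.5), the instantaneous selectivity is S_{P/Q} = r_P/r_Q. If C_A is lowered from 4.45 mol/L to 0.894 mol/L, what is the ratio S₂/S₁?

S_{P/Q} = (k₁/k₂)·C_A^-1.5, so S₂/S₁ = (C_{A,2}/C_{A,1})^-1.5.
= (0.894/4.45)^(-1.5) = (0.2009)^(-1.5) = 11.1.
Selectivity toward P rises as C_A falls — low-concentration operation is favoured.

11.1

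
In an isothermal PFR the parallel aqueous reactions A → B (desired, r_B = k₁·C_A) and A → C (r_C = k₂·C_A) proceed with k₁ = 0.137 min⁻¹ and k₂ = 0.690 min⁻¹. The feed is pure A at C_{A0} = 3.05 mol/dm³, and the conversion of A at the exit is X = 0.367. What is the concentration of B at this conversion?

C_A = C_{A0}(1−X) = 1.931 mol/dm³.
Both paths are first order in A, so the instantaneous fraction to B is constant: dC_B/d(−C_A) = k₁/(k₁+k₂) = 0.1657.
C_B = 0.1657·(C_{A0}−C_A) = 0.1657×1.119 = 0.185 mol/dm³.

0.185 mol/dm³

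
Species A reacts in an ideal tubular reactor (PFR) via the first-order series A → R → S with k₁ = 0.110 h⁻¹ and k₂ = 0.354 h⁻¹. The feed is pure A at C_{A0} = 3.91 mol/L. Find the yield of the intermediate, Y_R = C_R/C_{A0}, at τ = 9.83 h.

0.139

The intermediate concentration in a first-order A→B→C sequence is C_R = k₁C_{A0}(e^(−k₁τ) − e^(−k₂τ))/(k₂−k₁).
e^(−k₁τ) = e^(−0.110×9.83) = e^(−1.081) = 0.3392; e^(−k₂τ) = e^(−3.480) = 0.03081.
C_R = 0.110×3.91/(0.354−0.110) × (0.3392−0.03081) = 1.763×0.3083 = 0.5435 mol/L.
Y_R = C_R/C_{A0} = 0.5435/3.91 = 0.139.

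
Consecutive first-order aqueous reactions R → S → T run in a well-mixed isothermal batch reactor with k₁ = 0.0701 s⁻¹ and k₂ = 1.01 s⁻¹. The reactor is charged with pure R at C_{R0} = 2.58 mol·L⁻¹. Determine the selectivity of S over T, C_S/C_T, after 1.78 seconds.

0.838

For first-order series with pure R initially, C_S(t) = k₁C_{R0}/(k₂−k₁)·(e^(−k₁t) − e^(−k₂t)).
e^(−k₁t) = e^(−0.0701×1.78) = e^(−0.1248) = 0.8827; e^(−k₂t) = e^(−1.798) = 0.1657.
C_S = 0.0701×2.58/(1.01−0.0701) × (0.8827−0.1657) = 0.1924×0.7170 = 0.1380 mol·L⁻¹.
C_R = C_{R0}e^(−k₁t) = 2.277 mol·L⁻¹, so C_T = C_{R0}−C_R−C_S = 0.1647 mol·L⁻¹; C_S/C_T = 0.838.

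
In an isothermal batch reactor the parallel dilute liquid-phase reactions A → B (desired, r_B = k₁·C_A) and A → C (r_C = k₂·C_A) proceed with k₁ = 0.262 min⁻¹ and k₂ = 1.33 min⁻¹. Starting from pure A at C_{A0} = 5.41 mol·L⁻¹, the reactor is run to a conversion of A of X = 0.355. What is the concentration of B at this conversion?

0.316 mol·L⁻¹

C_A = C_{A0}(1−X) = 3.489 mol·L⁻¹.
Both paths are first order in A, so the instantaneous fraction to B is constant: dC_B/d(−C_A) = k₁/(k₁+k₂) = 0.1646.
C_B = 0.1646·(C_{A0}−C_A) = 0.1646×1.921 = 0.316 mol·L⁻¹.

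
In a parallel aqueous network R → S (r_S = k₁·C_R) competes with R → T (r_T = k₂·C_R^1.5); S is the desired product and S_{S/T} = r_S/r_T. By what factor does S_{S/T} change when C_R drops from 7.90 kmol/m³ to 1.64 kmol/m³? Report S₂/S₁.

S_{S/T} = (k₁/k₂)·C_R^-0.5, so S₂/S₁ = (C_{R,2}/C_{R,1})^-0.5.
= (1.64/7.90)^(-0.5) = (0.2076)^(-0.5) = 2.19.

2.19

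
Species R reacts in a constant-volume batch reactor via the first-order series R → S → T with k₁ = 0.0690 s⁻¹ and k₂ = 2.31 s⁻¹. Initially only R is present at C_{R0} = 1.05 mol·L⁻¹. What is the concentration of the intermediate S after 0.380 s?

For first-order series with pure R initially, C_S(t) = k₁C_{R0}/(k₂−k₁)·(e^(−k₁t) − e^(−k₂t)).
e^(−k₁t) = e^(−0.0690×0.380) = e^(−0.02622) = 0.9741; e^(−k₂t) = e^(−0.8778) = 0.4157.
C_S = 0.0690×1.05/(2.31−0.0690) × (0.9741−0.4157) = 0.03233×0.5584 = 0.01805 mol·L⁻¹.

0.0181 mol·L⁻¹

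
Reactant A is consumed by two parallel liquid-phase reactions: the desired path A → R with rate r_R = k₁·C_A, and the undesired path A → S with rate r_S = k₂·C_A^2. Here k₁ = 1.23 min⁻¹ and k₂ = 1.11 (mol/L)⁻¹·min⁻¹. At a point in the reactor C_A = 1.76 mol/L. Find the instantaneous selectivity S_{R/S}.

0.630

S_{R/S} = r_R/r_S = (k₁·C_A)/(k₂·C_A^2) = (k₁/k₂)·C_A⁻¹.
= (1.23×1.760) / (1.11×1.760^2) = 2.165/3.438 = 0.630.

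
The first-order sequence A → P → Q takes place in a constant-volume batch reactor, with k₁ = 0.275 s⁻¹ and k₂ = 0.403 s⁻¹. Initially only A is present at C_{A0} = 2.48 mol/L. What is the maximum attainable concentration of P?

For a first-order series the maximum intermediate yield is C_{P,max}/C_{A0} = (k₁/k₂)^[k₂/(k₂−k₁)].
= (0.275/0.403)^(0.403/(0.403−0.275)) = (0.6824)^(3.148) = 0.3002.
C_{P,max} = 0.3002×2.48 = 0.745 mol/L.

0.745 mol/L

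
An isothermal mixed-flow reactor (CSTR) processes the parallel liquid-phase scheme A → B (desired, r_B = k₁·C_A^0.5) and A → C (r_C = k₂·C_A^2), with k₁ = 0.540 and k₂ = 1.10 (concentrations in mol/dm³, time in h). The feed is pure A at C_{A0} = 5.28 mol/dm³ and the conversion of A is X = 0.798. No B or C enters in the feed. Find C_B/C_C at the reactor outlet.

Exit C_A = C_{A0}(1−X) = 5.28×0.202 = 1.067 mol/dm³.
In a CSTR the entire volume is at exit conditions, so r_B = 0.540×1.067^0.5 = 0.5577 and r_C = 1.10×1.067^2 = 1.251.
Overall selectivity = C_B/C_C = r_Bτ/(r_Cτ) = r_B/r_C = 0.446.

0.446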